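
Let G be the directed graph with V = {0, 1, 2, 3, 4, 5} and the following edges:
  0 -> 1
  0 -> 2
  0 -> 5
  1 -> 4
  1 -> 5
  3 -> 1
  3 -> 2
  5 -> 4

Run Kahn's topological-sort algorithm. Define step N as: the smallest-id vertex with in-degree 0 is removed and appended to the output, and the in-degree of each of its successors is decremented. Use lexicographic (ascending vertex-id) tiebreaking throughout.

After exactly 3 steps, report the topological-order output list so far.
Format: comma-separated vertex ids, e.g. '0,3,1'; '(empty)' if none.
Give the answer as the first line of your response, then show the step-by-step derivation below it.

0,3,1

step 1: output 0; order=[0]; indeg=(0,1,1,0,2,1)
step 2: output 3; order=[0,3]; indeg=(0,0,0,0,2,1)
step 3: output 1; order=[0,3,1]; indeg=(0,0,0,0,1,0)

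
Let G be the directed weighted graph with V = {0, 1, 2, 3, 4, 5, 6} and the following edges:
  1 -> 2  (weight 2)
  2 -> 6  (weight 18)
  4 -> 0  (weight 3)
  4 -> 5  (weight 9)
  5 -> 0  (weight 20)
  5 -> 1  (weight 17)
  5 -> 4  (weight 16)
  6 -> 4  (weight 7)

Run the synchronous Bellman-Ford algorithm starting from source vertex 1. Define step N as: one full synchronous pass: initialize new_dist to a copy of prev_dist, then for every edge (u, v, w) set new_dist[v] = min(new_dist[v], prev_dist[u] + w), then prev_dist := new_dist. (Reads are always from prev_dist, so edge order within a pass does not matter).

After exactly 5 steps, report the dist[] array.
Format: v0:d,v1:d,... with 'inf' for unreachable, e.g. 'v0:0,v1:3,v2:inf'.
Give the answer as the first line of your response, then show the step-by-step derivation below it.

v0:30,v1:0,v2:2,v3:inf,v4:27,v5:36,v6:20

step 1: dist = v0:inf,v1:0,v2:2,v3:inf,v4:inf,v5:inf,v6:inf
step 2: dist = v0:inf,v1:0,v2:2,v3:inf,v4:inf,v5:inf,v6:20
step 3: dist = v0:inf,v1:0,v2:2,v3:inf,v4:27,v5:inf,v6:20
step 4: dist = v0:30,v1:0,v2:2,v3:inf,v4:27,v5:36,v6:20
step 5: dist = v0:30,v1:0,v2:2,v3:inf,v4:27,v5:36,v6:20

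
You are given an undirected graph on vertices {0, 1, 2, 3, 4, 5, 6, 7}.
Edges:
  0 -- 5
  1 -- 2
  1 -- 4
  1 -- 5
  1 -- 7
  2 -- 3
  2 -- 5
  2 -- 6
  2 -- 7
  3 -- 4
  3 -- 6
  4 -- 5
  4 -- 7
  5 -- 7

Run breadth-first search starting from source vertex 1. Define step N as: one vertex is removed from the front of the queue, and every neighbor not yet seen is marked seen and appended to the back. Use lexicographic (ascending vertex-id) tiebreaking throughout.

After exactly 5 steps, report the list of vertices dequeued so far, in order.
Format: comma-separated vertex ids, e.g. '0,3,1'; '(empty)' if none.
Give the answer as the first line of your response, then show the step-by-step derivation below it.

1,2,4,5,7

step 1: dequeue 1; queue=[2,4,5,7]; order=1
step 2: dequeue 2; queue=[4,5,7,3,6]; order=1,2
step 3: dequeue 4; queue=[5,7,3,6]; order=1,2,4
step 4: dequeue 5; queue=[7,3,6,0]; order=1,2,4,5
step 5: dequeue 7; queue=[3,6,0]; order=1,2,4,5,7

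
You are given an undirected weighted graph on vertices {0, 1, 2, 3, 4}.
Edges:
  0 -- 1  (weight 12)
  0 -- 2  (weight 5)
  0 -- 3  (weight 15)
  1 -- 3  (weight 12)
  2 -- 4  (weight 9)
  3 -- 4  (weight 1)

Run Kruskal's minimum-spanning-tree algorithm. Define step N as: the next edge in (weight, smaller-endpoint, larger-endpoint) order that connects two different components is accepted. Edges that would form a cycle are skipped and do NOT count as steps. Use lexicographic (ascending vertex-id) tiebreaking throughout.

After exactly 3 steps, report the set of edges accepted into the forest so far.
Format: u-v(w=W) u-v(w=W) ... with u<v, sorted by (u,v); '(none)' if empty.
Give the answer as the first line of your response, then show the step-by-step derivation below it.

0-2(w=5) 2-4(w=9) 3-4(w=1)

step 1: add edge 3-4 (w=1); MST = {3-4(w=1)}
step 2: add edge 0-2 (w=5); MST = {0-2(w=5) 3-4(w=1)}
step 3: add edge 2-4 (w=9); MST = {0-2(w=5) 2-4(w=9) 3-4(w=1)}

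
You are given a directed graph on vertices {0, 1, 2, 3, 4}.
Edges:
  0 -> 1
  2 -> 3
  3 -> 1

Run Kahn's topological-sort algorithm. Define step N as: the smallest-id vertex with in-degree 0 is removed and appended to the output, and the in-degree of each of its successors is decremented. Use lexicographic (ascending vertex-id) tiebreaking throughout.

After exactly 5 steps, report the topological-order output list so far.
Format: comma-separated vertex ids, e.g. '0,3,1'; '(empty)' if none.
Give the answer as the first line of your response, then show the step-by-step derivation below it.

0,2,3,1,4

step 1: output 0; order=[0]; indeg=(0,1,0,1,0)
step 2: output 2; order=[0,2]; indeg=(0,1,0,0,0)
step 3: output 3; order=[0,2,3]; indeg=(0,0,0,0,0)
step 4: output 1; order=[0,2,3,1]; indeg=(0,0,0,0,0)
step 5: output 4; order=[0,2,3,1,4]; indeg=(0,0,0,0,0)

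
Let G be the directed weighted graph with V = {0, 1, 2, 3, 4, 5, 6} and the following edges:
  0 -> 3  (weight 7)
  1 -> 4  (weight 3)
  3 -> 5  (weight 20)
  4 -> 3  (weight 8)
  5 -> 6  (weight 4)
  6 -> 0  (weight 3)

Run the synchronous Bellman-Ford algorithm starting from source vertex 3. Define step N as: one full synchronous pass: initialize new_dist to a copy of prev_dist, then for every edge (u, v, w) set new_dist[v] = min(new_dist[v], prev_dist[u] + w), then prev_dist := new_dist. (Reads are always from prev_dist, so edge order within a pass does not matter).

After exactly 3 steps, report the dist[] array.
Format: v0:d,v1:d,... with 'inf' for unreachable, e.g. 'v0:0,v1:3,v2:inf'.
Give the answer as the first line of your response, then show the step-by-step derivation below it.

v0:27,v1:inf,v2:inf,v3:0,v4:inf,v5:20,v6:24

step 1: dist = v0:inf,v1:inf,v2:inf,v3:0,v4:inf,v5:20,v6:inf
step 2: dist = v0:inf,v1:inf,v2:inf,v3:0,v4:inf,v5:20,v6:24
step 3: dist = v0:27,v1:inf,v2:inf,v3:0,v4:inf,v5:20,v6:24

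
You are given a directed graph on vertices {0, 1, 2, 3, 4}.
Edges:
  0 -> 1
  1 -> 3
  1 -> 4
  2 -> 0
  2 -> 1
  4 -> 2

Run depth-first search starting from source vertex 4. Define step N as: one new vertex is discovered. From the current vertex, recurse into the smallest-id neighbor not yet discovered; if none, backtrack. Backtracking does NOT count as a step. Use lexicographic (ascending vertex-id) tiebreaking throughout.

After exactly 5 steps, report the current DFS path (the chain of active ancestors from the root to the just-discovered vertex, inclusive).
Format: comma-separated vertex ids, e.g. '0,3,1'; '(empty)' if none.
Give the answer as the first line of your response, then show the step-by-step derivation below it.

4,2,0,1,3

step 1: discover 4; path=4; order=4
step 2: discover 2; path=4>2; order=4,2
step 3: discover 0; path=4>2>0; order=4,2,0
step 4: discover 1; path=4>2>0>1; order=4,2,0,1
step 5: discover 3; path=4>2>0>1>3; order=4,2,0,1,3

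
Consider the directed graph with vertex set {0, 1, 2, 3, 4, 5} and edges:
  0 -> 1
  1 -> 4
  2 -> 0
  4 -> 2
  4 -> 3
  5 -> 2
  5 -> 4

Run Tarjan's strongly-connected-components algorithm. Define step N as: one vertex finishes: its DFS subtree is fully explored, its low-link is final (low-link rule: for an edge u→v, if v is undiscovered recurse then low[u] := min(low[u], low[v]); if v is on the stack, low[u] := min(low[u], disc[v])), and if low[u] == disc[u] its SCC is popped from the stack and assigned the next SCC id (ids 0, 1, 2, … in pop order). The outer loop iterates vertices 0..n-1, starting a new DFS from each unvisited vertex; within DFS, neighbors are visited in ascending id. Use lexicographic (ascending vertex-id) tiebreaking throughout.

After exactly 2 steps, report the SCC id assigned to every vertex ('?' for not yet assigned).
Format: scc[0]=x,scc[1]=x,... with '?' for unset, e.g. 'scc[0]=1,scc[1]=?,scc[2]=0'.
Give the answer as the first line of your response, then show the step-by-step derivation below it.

scc[0]=?,scc[1]=?,scc[2]=?,scc[3]=0,scc[4]=?,scc[5]=?

step 1: low=(low[0]=0,low[1]=1,low[2]=0,low[3]=?,low[4]=2,low[5]=?); scc=(scc[0]=?,scc[1]=?,scc[2]=?,scc[3]=?,scc[4]=?,scc[5]=?)
step 2: low=(low[0]=0,low[1]=1,low[2]=0,low[3]=4,low[4]=0,low[5]=?); scc=(scc[0]=?,scc[1]=?,scc[2]=?,scc[3]=0,scc[4]=?,scc[5]=?)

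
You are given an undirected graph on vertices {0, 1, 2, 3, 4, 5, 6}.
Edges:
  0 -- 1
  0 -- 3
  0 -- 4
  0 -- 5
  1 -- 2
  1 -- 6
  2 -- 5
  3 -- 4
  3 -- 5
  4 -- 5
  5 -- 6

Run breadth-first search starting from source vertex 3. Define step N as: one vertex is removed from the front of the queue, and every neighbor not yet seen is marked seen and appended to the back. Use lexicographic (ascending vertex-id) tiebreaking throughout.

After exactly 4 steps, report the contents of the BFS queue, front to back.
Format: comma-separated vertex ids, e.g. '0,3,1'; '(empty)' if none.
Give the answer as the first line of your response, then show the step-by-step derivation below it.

1,2,6

step 1: dequeue 3; queue=[0,4,5]; order=3
step 2: dequeue 0; queue=[4,5,1]; order=3,0
step 3: dequeue 4; queue=[5,1]; order=3,0,4
step 4: dequeue 5; queue=[1,2,6]; order=3,0,4,5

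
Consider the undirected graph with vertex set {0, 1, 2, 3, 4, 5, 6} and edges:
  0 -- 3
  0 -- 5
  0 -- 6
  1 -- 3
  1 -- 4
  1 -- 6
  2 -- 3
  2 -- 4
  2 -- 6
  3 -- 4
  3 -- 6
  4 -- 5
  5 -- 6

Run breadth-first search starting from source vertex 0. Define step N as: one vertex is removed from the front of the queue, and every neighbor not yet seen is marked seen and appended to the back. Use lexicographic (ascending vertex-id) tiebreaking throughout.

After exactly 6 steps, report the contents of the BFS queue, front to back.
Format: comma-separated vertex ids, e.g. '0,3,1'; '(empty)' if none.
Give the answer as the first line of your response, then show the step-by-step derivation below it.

4

step 1: dequeue 0; queue=[3,5,6]; order=0
step 2: dequeue 3; queue=[5,6,1,2,4]; order=0,3
step 3: dequeue 5; queue=[6,1,2,4]; order=0,3,5
step 4: dequeue 6; queue=[1,2,4]; order=0,3,5,6
step 5: dequeue 1; queue=[2,4]; order=0,3,5,6,1
step 6: dequeue 2; queue=[4]; order=0,3,5,6,1,2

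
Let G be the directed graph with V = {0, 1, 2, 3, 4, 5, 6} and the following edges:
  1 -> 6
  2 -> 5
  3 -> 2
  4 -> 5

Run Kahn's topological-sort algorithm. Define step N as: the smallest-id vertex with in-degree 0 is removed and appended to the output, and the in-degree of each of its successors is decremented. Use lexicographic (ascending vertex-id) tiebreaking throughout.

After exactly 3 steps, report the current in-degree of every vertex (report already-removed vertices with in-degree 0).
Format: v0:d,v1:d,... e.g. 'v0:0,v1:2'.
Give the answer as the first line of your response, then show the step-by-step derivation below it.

v0:0,v1:0,v2:0,v3:0,v4:0,v5:2,v6:0

step 1: output 0; order=[0]; indeg=(0,0,1,0,0,2,1)
step 2: output 1; order=[0,1]; indeg=(0,0,1,0,0,2,0)
step 3: output 3; order=[0,1,3]; indeg=(0,0,0,0,0,2,0)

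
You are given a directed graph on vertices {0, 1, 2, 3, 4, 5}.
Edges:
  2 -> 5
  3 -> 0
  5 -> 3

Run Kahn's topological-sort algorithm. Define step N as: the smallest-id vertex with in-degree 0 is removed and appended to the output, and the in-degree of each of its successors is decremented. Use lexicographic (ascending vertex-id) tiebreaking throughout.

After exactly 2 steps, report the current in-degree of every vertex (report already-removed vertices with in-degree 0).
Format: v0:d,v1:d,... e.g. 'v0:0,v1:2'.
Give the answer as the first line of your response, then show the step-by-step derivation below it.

v0:1,v1:0,v2:0,v3:1,v4:0,v5:0

step 1: output 1; order=[1]; indeg=(1,0,0,1,0,1)
step 2: output 2; order=[1,2]; indeg=(1,0,0,1,0,0)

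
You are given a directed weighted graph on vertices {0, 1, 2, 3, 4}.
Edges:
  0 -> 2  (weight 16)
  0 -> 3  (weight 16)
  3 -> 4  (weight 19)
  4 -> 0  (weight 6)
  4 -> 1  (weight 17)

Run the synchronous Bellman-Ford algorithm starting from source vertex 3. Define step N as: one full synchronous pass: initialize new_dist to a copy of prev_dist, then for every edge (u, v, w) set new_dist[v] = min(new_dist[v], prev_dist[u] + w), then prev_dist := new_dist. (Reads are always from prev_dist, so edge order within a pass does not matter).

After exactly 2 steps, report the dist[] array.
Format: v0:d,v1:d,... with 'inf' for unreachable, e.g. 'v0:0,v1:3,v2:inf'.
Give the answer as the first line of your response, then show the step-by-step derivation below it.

v0:25,v1:36,v2:inf,v3:0,v4:19

step 1: dist = v0:inf,v1:inf,v2:inf,v3:0,v4:19
step 2: dist = v0:25,v1:36,v2:inf,v3:0,v4:19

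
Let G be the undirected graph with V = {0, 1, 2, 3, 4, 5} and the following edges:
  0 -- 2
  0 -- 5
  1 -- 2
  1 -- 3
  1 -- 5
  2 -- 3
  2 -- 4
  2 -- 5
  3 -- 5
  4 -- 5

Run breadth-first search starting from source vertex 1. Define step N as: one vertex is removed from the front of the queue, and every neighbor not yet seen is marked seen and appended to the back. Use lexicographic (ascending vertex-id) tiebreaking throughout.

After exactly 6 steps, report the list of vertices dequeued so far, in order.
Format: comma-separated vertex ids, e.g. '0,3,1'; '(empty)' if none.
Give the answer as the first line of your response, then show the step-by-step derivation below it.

1,2,3,5,0,4

step 1: dequeue 1; queue=[2,3,5]; order=1
step 2: dequeue 2; queue=[3,5,0,4]; order=1,2
step 3: dequeue 3; queue=[5,0,4]; order=1,2,3
step 4: dequeue 5; queue=[0,4]; order=1,2,3,5
step 5: dequeue 0; queue=[4]; order=1,2,3,5,0
step 6: dequeue 4; queue=[(empty)]; order=1,2,3,5,0,4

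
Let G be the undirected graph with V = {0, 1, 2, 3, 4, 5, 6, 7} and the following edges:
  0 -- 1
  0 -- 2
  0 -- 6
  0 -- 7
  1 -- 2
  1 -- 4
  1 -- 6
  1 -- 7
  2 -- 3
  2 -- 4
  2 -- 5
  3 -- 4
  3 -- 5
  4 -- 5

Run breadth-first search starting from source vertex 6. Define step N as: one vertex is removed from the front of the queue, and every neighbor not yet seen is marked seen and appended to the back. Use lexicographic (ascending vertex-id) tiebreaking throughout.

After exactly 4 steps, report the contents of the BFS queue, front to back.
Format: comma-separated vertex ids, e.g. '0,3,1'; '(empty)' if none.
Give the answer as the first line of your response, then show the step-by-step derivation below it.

7,4,3,5

step 1: dequeue 6; queue=[0,1]; order=6
step 2: dequeue 0; queue=[1,2,7]; order=6,0
step 3: dequeue 1; queue=[2,7,4]; order=6,0,1
step 4: dequeue 2; queue=[7,4,3,5]; order=6,0,1,2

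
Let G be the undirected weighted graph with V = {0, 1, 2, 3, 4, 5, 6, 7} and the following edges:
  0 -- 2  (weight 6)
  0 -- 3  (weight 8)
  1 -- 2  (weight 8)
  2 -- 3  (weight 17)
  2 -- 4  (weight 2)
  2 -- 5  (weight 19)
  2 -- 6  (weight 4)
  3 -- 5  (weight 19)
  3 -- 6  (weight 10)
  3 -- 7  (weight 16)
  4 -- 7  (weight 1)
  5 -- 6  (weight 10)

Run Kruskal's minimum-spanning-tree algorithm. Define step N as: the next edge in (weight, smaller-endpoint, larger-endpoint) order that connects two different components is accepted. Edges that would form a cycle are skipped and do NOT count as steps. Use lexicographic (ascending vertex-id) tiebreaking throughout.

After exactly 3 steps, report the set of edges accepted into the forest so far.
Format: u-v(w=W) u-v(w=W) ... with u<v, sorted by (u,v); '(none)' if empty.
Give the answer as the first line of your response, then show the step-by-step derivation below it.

2-4(w=2) 2-6(w=4) 4-7(w=1)

step 1: add edge 4-7 (w=1); MST = {4-7(w=1)}
step 2: add edge 2-4 (w=2); MST = {2-4(w=2) 4-7(w=1)}
step 3: add edge 2-6 (w=4); MST = {2-4(w=2) 2-6(w=4) 4-7(w=1)}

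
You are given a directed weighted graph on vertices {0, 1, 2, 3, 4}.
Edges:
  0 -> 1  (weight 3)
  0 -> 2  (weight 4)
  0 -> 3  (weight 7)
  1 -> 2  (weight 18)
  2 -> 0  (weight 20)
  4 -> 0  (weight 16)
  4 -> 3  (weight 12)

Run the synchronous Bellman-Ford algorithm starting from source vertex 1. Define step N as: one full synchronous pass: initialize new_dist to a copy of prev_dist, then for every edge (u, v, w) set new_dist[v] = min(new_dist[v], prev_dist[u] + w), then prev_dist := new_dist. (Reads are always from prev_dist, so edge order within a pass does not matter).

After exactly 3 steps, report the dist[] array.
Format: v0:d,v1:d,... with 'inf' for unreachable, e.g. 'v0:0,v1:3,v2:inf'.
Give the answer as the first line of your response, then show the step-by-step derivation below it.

v0:38,v1:0,v2:18,v3:45,v4:inf

step 1: dist = v0:inf,v1:0,v2:18,v3:inf,v4:inf
step 2: dist = v0:38,v1:0,v2:18,v3:inf,v4:inf
step 3: dist = v0:38,v1:0,v2:18,v3:45,v4:inf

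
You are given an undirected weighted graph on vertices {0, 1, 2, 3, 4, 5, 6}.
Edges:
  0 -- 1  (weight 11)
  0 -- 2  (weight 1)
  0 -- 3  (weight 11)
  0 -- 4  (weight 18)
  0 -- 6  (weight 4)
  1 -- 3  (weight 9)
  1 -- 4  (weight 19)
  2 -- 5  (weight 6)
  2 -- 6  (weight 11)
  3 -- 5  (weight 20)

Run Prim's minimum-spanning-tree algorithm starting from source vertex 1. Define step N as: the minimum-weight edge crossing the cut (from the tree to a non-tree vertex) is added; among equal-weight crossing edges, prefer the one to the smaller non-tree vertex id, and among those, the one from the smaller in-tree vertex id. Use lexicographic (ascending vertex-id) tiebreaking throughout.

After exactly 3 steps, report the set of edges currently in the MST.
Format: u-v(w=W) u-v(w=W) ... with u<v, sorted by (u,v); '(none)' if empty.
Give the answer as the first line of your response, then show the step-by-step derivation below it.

0-1(w=11) 0-2(w=1) 1-3(w=9)

step 1: add edge 1-3 (w=9); MST = {1-3(w=9)}
step 2: add edge 0-1 (w=11); MST = {0-1(w=11) 1-3(w=9)}
step 3: add edge 0-2 (w=1); MST = {0-1(w=11) 0-2(w=1) 1-3(w=9)}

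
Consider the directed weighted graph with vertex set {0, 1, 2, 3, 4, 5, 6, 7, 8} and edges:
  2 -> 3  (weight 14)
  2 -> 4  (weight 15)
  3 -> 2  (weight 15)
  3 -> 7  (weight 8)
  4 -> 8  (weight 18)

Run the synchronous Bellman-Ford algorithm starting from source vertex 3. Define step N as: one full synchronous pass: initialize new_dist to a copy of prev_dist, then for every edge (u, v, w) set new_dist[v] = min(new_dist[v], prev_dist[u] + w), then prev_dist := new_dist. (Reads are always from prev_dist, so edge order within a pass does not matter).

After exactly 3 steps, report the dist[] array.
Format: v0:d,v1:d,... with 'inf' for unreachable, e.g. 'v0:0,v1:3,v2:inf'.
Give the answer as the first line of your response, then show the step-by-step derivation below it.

v0:inf,v1:inf,v2:15,v3:0,v4:30,v5:inf,v6:inf,v7:8,v8:48

step 1: dist = v0:inf,v1:inf,v2:15,v3:0,v4:inf,v5:inf,v6:inf,v7:8,v8:inf
step 2: dist = v0:inf,v1:inf,v2:15,v3:0,v4:30,v5:inf,v6:inf,v7:8,v8:inf
step 3: dist = v0:inf,v1:inf,v2:15,v3:0,v4:30,v5:inf,v6:inf,v7:8,v8:48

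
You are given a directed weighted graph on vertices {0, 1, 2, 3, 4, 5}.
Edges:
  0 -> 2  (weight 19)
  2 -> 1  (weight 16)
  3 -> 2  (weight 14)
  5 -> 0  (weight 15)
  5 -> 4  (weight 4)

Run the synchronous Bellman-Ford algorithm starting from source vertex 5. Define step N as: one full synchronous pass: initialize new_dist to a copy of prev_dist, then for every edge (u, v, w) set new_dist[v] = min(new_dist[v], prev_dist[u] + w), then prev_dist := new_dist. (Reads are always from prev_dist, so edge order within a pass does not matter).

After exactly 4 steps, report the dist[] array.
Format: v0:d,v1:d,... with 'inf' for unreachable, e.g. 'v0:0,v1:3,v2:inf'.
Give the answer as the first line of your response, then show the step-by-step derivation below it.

v0:15,v1:50,v2:34,v3:inf,v4:4,v5:0

step 1: dist = v0:15,v1:inf,v2:inf,v3:inf,v4:4,v5:0
step 2: dist = v0:15,v1:inf,v2:34,v3:inf,v4:4,v5:0
step 3: dist = v0:15,v1:50,v2:34,v3:inf,v4:4,v5:0
step 4: dist = v0:15,v1:50,v2:34,v3:inf,v4:4,v5:0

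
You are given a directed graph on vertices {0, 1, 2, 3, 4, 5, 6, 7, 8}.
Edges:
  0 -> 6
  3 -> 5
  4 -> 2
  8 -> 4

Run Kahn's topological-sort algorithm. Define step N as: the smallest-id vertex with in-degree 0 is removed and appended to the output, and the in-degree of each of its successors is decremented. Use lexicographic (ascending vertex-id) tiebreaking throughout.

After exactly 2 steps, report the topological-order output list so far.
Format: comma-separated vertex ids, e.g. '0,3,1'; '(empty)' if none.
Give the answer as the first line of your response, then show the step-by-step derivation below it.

0,1

step 1: output 0; order=[0]; indeg=(0,0,1,0,1,1,0,0,0)
step 2: output 1; order=[0,1]; indeg=(0,0,1,0,1,1,0,0,0)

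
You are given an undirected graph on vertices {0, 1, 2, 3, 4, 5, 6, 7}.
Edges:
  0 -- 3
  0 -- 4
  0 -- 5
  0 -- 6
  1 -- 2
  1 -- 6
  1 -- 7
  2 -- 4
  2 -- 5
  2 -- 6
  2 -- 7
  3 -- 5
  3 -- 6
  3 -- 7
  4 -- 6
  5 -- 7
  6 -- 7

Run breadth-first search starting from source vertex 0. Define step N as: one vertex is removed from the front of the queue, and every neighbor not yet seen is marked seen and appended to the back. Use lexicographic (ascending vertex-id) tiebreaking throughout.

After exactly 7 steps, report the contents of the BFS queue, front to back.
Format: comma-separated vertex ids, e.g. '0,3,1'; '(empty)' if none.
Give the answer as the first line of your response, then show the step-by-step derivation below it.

1

step 1: dequeue 0; queue=[3,4,5,6]; order=0
step 2: dequeue 3; queue=[4,5,6,7]; order=0,3
step 3: dequeue 4; queue=[5,6,7,2]; order=0,3,4
step 4: dequeue 5; queue=[6,7,2]; order=0,3,4,5
step 5: dequeue 6; queue=[7,2,1]; order=0,3,4,5,6
step 6: dequeue 7; queue=[2,1]; order=0,3,4,5,6,7
step 7: dequeue 2; queue=[1]; order=0,3,4,5,6,7,2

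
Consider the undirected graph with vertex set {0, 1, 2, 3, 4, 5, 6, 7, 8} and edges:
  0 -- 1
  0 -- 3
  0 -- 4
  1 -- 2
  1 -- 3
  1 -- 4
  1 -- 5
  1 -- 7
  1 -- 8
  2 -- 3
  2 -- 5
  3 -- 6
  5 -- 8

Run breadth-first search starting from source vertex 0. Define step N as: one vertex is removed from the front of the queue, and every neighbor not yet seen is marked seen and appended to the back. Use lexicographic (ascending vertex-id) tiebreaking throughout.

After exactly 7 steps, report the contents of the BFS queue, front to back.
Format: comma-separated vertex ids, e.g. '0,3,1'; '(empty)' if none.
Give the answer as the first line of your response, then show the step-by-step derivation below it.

8,6

step 1: dequeue 0; queue=[1,3,4]; order=0
step 2: dequeue 1; queue=[3,4,2,5,7,8]; order=0,1
step 3: dequeue 3; queue=[4,2,5,7,8,6]; order=0,1,3
step 4: dequeue 4; queue=[2,5,7,8,6]; order=0,1,3,4
step 5: dequeue 2; queue=[5,7,8,6]; order=0,1,3,4,2
step 6: dequeue 5; queue=[7,8,6]; order=0,1,3,4,2,5
step 7: dequeue 7; queue=[8,6]; order=0,1,3,4,2,5,7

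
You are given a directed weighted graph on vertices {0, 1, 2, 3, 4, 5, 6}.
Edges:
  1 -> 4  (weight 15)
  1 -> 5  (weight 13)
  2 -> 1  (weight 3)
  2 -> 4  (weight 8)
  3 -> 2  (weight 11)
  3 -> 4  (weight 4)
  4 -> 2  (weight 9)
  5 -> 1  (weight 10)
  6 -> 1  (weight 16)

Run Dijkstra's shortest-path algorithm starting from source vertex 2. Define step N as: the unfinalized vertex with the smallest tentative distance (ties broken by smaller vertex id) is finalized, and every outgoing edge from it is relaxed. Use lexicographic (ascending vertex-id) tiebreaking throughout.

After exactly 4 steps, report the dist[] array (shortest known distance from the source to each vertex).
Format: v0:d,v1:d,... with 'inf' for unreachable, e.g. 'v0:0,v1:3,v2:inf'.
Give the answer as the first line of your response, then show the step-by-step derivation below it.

v0:inf,v1:3,v2:0,v3:inf,v4:8,v5:16,v6:inf

step 1: dist = v0:inf,v1:3,v2:0,v3:inf,v4:8,v5:inf,v6:inf
step 2: dist = v0:inf,v1:3,v2:0,v3:inf,v4:8,v5:16,v6:inf
step 3: dist = v0:inf,v1:3,v2:0,v3:inf,v4:8,v5:16,v6:inf
step 4: dist = v0:inf,v1:3,v2:0,v3:inf,v4:8,v5:16,v6:inf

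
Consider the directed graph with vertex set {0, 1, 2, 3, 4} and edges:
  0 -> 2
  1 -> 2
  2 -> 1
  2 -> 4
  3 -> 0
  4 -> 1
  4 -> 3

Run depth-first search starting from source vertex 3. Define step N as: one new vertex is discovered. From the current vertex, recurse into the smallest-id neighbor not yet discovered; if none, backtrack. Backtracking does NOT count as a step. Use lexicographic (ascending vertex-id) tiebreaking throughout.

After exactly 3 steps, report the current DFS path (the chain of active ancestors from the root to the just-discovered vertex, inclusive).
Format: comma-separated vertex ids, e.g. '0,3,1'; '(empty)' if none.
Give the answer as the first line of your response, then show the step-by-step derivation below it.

3,0,2

step 1: discover 3; path=3; order=3
step 2: discover 0; path=3>0; order=3,0
step 3: discover 2; path=3>0>2; order=3,0,2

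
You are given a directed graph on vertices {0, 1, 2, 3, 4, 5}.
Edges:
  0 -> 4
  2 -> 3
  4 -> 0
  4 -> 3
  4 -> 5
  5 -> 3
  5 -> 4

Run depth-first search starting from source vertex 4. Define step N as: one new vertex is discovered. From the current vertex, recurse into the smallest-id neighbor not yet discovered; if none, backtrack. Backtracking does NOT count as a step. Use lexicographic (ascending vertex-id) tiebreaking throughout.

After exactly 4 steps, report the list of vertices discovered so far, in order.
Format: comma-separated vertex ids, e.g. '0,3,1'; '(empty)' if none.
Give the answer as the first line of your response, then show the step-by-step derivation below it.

4,0,3,5

step 1: discover 4; path=4; order=4
step 2: discover 0; path=4>0; order=4,0
step 3: discover 3; path=4>3; order=4,0,3
step 4: discover 5; path=4>5; order=4,0,3,5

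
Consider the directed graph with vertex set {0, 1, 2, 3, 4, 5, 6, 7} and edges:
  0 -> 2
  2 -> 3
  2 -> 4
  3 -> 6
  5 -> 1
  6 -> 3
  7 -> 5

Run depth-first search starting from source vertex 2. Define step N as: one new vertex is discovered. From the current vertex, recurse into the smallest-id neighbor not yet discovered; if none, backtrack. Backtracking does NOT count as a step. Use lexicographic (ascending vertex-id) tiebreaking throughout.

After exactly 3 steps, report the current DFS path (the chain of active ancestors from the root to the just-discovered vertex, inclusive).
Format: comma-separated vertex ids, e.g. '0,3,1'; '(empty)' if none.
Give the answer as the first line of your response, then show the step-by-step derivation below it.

2,3,6

step 1: discover 2; path=2; order=2
step 2: discover 3; path=2>3; order=2,3
step 3: discover 6; path=2>3>6; order=2,3,6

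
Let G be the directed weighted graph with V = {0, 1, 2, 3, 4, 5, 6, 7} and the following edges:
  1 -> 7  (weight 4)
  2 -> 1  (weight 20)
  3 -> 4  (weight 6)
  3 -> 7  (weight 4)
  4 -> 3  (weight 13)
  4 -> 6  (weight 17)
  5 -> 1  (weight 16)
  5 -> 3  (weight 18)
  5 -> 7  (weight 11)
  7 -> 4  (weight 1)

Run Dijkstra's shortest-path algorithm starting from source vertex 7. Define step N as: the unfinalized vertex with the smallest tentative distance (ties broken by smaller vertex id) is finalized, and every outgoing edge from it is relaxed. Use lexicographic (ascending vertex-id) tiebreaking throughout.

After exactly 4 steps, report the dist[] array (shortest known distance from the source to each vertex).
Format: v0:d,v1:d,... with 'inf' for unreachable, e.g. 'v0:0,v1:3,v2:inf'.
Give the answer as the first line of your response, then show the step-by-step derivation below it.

v0:inf,v1:inf,v2:inf,v3:14,v4:1,v5:inf,v6:18,v7:0

step 1: dist = v0:inf,v1:inf,v2:inf,v3:inf,v4:1,v5:inf,v6:inf,v7:0
step 2: dist = v0:inf,v1:inf,v2:inf,v3:14,v4:1,v5:inf,v6:18,v7:0
step 3: dist = v0:inf,v1:inf,v2:inf,v3:14,v4:1,v5:inf,v6:18,v7:0
step 4: dist = v0:inf,v1:inf,v2:inf,v3:14,v4:1,v5:inf,v6:18,v7:0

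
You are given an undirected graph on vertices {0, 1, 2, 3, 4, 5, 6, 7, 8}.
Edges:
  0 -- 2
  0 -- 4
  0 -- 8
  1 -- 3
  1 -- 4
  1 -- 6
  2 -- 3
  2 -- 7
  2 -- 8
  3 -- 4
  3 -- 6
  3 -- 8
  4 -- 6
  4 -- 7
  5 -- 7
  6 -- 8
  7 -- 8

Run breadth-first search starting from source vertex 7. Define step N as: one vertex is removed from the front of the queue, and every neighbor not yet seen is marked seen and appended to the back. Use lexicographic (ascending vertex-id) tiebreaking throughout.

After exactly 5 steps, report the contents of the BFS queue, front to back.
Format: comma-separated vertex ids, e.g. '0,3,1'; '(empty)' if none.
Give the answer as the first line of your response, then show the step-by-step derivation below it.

0,3,1,6

step 1: dequeue 7; queue=[2,4,5,8]; order=7
step 2: dequeue 2; queue=[4,5,8,0,3]; order=7,2
step 3: dequeue 4; queue=[5,8,0,3,1,6]; order=7,2,4
step 4: dequeue 5; queue=[8,0,3,1,6]; order=7,2,4,5
step 5: dequeue 8; queue=[0,3,1,6]; order=7,2,4,5,8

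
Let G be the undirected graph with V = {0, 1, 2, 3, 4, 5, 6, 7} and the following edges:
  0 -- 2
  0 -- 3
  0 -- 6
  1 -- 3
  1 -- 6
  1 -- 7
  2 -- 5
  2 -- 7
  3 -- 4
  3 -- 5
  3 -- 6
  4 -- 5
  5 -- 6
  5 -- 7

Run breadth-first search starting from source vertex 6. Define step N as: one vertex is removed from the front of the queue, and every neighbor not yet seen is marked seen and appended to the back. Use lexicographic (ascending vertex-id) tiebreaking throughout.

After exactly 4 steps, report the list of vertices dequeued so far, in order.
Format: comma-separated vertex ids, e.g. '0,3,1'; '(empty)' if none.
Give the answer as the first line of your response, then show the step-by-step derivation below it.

6,0,1,3

step 1: dequeue 6; queue=[0,1,3,5]; order=6
step 2: dequeue 0; queue=[1,3,5,2]; order=6,0
step 3: dequeue 1; queue=[3,5,2,7]; order=6,0,1
step 4: dequeue 3; queue=[5,2,7,4]; order=6,0,1,3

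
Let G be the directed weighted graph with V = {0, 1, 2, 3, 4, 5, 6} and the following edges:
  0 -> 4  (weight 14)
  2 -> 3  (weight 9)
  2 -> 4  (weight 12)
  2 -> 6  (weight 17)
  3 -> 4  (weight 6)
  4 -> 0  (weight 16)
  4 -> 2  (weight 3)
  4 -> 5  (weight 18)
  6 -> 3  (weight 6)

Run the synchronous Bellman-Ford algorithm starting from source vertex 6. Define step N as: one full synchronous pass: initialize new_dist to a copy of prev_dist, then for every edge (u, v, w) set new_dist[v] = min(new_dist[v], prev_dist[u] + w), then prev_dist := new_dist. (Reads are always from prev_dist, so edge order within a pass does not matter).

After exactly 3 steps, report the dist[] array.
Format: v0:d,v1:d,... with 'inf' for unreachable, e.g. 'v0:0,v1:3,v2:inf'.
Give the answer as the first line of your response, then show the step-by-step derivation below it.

v0:28,v1:inf,v2:15,v3:6,v4:12,v5:30,v6:0

step 1: dist = v0:inf,v1:inf,v2:inf,v3:6,v4:inf,v5:inf,v6:0
step 2: dist = v0:inf,v1:inf,v2:inf,v3:6,v4:12,v5:inf,v6:0
step 3: dist = v0:28,v1:inf,v2:15,v3:6,v4:12,v5:30,v6:0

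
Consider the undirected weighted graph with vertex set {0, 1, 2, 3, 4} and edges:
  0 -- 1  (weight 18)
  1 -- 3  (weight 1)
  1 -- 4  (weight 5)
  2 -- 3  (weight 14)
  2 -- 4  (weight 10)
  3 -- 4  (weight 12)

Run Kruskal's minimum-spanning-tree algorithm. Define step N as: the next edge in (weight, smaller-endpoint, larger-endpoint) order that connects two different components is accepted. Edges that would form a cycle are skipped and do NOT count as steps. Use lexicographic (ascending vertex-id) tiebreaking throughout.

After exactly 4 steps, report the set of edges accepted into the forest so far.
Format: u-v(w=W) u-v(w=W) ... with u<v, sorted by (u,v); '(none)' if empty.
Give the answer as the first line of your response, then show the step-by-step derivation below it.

0-1(w=18) 1-3(w=1) 1-4(w=5) 2-4(w=10)

step 1: add edge 1-3 (w=1); MST = {1-3(w=1)}
step 2: add edge 1-4 (w=5); MST = {1-3(w=1) 1-4(w=5)}
step 3: add edge 2-4 (w=10); MST = {1-3(w=1) 1-4(w=5) 2-4(w=10)}
step 4: add edge 0-1 (w=18); MST = {0-1(w=18) 1-3(w=1) 1-4(w=5) 2-4(w=10)}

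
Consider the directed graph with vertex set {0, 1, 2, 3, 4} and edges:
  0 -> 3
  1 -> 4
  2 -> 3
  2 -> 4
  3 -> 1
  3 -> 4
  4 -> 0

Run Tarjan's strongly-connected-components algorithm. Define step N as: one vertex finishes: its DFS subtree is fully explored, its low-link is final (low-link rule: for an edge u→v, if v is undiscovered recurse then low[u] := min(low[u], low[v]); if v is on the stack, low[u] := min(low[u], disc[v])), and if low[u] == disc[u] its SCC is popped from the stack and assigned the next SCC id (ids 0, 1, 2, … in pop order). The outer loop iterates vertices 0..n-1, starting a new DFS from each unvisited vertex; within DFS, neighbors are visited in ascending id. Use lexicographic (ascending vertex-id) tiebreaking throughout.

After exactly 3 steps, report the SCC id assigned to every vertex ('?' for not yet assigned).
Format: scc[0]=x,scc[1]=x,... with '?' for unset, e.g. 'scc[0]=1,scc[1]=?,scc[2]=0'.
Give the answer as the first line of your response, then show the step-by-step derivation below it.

scc[0]=?,scc[1]=?,scc[2]=?,scc[3]=?,scc[4]=?

step 1: low=(low[0]=0,low[1]=2,low[2]=?,low[3]=1,low[4]=0); scc=(scc[0]=?,scc[1]=?,scc[2]=?,scc[3]=?,scc[4]=?)
step 2: low=(low[0]=0,low[1]=0,low[2]=?,low[3]=1,low[4]=0); scc=(scc[0]=?,scc[1]=?,scc[2]=?,scc[3]=?,scc[4]=?)
step 3: low=(low[0]=0,low[1]=0,low[2]=?,low[3]=0,low[4]=0); scc=(scc[0]=?,scc[1]=?,scc[2]=?,scc[3]=?,scc[4]=?)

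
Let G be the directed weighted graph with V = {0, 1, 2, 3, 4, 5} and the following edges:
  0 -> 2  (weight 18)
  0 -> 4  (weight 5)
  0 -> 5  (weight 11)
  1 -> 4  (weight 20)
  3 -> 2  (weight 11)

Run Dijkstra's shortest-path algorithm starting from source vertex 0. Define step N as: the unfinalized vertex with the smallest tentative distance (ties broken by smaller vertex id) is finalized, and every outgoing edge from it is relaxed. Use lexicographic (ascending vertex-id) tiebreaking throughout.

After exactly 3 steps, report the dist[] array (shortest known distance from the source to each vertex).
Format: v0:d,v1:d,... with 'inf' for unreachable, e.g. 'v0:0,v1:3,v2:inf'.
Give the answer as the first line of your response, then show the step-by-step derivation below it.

v0:0,v1:inf,v2:18,v3:inf,v4:5,v5:11

step 1: dist = v0:0,v1:inf,v2:18,v3:inf,v4:5,v5:11
step 2: dist = v0:0,v1:inf,v2:18,v3:inf,v4:5,v5:11
step 3: dist = v0:0,v1:inf,v2:18,v3:inf,v4:5,v5:11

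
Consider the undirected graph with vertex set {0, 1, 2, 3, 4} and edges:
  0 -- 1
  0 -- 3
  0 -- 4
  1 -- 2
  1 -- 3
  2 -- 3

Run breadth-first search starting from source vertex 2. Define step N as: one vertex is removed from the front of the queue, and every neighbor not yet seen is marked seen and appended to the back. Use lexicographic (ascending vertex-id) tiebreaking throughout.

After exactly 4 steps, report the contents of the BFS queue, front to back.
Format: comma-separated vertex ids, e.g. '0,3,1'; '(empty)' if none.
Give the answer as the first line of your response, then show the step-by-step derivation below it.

4

step 1: dequeue 2; queue=[1,3]; order=2
step 2: dequeue 1; queue=[3,0]; order=2,1
step 3: dequeue 3; queue=[0]; order=2,1,3
step 4: dequeue 0; queue=[4]; order=2,1,3,0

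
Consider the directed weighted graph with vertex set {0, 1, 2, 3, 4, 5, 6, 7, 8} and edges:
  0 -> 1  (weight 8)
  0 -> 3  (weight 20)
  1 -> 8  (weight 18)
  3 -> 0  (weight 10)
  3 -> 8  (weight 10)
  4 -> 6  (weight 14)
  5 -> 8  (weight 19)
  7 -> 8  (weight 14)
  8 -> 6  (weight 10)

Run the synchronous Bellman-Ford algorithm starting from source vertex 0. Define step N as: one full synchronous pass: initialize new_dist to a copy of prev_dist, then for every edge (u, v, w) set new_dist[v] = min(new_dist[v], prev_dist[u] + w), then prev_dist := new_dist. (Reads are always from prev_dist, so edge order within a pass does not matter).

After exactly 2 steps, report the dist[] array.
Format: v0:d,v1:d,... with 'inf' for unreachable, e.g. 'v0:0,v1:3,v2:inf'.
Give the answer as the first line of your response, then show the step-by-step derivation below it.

v0:0,v1:8,v2:inf,v3:20,v4:inf,v5:inf,v6:inf,v7:inf,v8:26

step 1: dist = v0:0,v1:8,v2:inf,v3:20,v4:inf,v5:inf,v6:inf,v7:inf,v8:inf
step 2: dist = v0:0,v1:8,v2:inf,v3:20,v4:inf,v5:inf,v6:inf,v7:inf,v8:26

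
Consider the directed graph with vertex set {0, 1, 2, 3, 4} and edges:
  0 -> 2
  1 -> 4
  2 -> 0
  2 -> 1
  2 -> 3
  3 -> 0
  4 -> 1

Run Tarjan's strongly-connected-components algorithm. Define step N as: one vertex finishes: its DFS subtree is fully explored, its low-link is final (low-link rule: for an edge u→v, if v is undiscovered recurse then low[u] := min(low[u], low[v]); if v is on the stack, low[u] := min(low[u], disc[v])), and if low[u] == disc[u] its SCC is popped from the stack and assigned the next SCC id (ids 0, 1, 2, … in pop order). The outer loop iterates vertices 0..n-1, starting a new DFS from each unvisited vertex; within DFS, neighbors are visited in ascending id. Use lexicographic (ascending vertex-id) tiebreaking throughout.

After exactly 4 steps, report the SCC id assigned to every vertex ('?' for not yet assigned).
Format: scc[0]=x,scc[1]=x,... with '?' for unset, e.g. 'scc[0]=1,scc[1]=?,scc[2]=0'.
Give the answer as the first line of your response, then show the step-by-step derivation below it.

scc[0]=?,scc[1]=0,scc[2]=?,scc[3]=?,scc[4]=0

step 1: low=(low[0]=0,low[1]=2,low[2]=0,low[3]=?,low[4]=2); scc=(scc[0]=?,scc[1]=?,scc[2]=?,scc[3]=?,scc[4]=?)
step 2: low=(low[0]=0,low[1]=2,low[2]=0,low[3]=?,low[4]=2); scc=(scc[0]=?,scc[1]=0,scc[2]=?,scc[3]=?,scc[4]=0)
step 3: low=(low[0]=0,low[1]=2,low[2]=0,low[3]=0,low[4]=2); scc=(scc[0]=?,scc[1]=0,scc[2]=?,scc[3]=?,scc[4]=0)
step 4: low=(low[0]=0,low[1]=2,low[2]=0,low[3]=0,low[4]=2); scc=(scc[0]=?,scc[1]=0,scc[2]=?,scc[3]=?,scc[4]=0)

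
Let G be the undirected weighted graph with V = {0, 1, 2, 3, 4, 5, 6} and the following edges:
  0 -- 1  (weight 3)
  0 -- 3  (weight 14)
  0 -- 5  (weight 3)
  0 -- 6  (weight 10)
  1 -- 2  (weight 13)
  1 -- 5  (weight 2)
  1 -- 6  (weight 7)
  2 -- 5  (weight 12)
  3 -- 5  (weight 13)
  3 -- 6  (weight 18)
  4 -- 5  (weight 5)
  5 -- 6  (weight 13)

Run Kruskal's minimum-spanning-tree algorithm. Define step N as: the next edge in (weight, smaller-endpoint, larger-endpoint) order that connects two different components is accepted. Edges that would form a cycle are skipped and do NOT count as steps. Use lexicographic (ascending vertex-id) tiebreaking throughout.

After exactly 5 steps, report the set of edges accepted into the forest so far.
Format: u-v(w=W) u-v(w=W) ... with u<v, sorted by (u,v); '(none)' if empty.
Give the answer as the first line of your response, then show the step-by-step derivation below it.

0-1(w=3) 1-5(w=2) 1-6(w=7) 2-5(w=12) 4-5(w=5)

step 1: add edge 1-5 (w=2); MST = {1-5(w=2)}
step 2: add edge 0-1 (w=3); MST = {0-1(w=3) 1-5(w=2)}
step 3: add edge 4-5 (w=5); MST = {0-1(w=3) 1-5(w=2) 4-5(w=5)}
step 4: add edge 1-6 (w=7); MST = {0-1(w=3) 1-5(w=2) 1-6(w=7) 4-5(w=5)}
step 5: add edge 2-5 (w=12); MST = {0-1(w=3) 1-5(w=2) 1-6(w=7) 2-5(w=12) 4-5(w=5)}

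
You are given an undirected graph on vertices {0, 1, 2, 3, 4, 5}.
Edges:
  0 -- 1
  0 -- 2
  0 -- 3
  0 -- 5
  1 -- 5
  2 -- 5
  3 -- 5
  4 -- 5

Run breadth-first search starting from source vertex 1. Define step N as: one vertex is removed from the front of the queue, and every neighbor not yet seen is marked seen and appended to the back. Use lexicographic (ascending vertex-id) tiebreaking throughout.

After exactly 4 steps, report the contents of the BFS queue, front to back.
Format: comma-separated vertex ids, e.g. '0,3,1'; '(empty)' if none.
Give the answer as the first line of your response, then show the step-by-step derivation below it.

3,4

step 1: dequeue 1; queue=[0,5]; order=1
step 2: dequeue 0; queue=[5,2,3]; order=1,0
step 3: dequeue 5; queue=[2,3,4]; order=1,0,5
step 4: dequeue 2; queue=[3,4]; order=1,0,5,2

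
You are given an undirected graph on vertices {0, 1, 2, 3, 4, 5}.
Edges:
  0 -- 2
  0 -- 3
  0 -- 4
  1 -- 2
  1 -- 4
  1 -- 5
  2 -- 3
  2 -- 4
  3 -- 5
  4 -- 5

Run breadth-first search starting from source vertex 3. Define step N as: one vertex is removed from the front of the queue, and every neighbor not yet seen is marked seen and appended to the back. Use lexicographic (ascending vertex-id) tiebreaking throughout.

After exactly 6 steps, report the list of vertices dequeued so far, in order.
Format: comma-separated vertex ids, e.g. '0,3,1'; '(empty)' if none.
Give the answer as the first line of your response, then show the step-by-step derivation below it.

3,0,2,5,4,1

step 1: dequeue 3; queue=[0,2,5]; order=3
step 2: dequeue 0; queue=[2,5,4]; order=3,0
step 3: dequeue 2; queue=[5,4,1]; order=3,0,2
step 4: dequeue 5; queue=[4,1]; order=3,0,2,5
step 5: dequeue 4; queue=[1]; order=3,0,2,5,4
step 6: dequeue 1; queue=[(empty)]; order=3,0,2,5,4,1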